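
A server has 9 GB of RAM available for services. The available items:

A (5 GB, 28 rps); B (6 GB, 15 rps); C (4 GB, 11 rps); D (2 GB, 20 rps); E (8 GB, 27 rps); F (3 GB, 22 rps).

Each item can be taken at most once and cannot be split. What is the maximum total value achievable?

This is a 0/1 knapsack; check combinations near the capacity.
- C+D+F: memory 4+2+3=9, value 11+20+22=53
- A+F: memory 5+3=8, value 28+22=50
- A+D: memory 5+2=7, value 28+20=48
- D+F: memory 2+3=5, value 20+22=42
Best: 53 rps.

53 rps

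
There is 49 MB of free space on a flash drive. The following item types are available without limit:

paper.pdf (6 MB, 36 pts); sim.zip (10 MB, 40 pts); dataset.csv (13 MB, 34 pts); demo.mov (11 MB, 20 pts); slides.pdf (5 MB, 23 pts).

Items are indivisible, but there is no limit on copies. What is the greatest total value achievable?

Best value-per-unit is paper.pdf at 36/6, and filling with it alone uses size 8×6=48. No mix of the others beats 8×36 = 288.

288 pts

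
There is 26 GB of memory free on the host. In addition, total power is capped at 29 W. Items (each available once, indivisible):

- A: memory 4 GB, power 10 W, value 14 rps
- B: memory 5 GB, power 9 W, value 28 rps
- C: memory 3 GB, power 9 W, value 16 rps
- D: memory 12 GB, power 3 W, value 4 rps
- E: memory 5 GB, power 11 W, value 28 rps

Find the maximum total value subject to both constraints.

72 rps

Feasible sets respecting both limits:
- B+C+E: memory 13, power 29, value 72
- B+D+E: memory 22, power 23, value 60
- A+B+C: memory 12, power 28, value 58
- B+E: memory 10, power 20, value 56
Best: 72 rps.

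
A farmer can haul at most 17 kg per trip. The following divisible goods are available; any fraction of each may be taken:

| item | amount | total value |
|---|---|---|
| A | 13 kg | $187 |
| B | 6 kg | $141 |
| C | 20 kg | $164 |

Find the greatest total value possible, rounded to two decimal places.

Take in order of value per unit:
- B (141/6 per unit): all 6 → value 141, running total 141.00
- A (187/13 per unit): 11 of 13 → value 11×187/13 = 158.2308, running total 299.23
Total 299.23.

299.23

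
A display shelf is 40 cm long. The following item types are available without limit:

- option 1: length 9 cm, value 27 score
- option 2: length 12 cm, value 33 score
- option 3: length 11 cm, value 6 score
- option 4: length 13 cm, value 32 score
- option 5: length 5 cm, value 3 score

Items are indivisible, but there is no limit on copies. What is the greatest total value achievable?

Best value-per-unit is option 1 at 27/9; filling with it alone gives 4×27 = 108.
Optimal mix: 3×option 1 + 1×option 2 → length 39, value 114.

114 score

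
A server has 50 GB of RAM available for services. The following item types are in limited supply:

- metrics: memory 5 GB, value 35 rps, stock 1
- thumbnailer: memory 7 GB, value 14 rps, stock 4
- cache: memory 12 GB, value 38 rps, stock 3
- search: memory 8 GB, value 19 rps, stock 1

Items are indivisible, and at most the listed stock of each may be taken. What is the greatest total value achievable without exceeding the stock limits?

Best selections within memory 50 and stock limits:
- 1×metrics + 3×cache + 1×search: memory 49, value 168
- 1×metrics + 1×thumbnailer + 3×cache: memory 48, value 163
Best: 168 rps.

168 rps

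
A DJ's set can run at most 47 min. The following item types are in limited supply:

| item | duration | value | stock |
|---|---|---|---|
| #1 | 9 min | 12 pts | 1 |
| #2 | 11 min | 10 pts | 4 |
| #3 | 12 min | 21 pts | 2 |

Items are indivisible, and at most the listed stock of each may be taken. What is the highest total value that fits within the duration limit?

Top feasible selections:
- 1×#1 + 1×#2 + 2×#3: duration 44, value 64
- 2×#2 + 2×#3: duration 46, value 62
Best: 64 pts.

64 pts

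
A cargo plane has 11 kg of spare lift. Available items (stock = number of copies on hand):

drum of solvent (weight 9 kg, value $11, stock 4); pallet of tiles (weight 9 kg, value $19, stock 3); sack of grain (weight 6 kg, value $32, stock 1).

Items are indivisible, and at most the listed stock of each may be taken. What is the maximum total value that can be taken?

Best selections within weight 11 and stock limits:
- 1×sack of grain: weight 6, value 32
- 1×pallet of tiles: weight 9, value 19
- 1×drum of solvent: weight 9, value 11
Best: $32.

$32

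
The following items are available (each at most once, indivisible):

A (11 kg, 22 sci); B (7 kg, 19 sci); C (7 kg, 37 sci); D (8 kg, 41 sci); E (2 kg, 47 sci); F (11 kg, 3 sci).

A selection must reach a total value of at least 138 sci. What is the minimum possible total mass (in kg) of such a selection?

Subsets with value ≥ 138, sorted by total mass:
- B+C+D+E: mass 24, value 144
- A+C+D+E: mass 28, value 147
- A+B+C+D+E: mass 35, value 166
Minimum mass: 24 kg.

24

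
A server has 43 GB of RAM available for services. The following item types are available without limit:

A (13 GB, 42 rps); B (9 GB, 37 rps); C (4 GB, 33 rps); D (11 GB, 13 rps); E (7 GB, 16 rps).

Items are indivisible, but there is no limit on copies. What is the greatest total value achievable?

330 rps

Best value-per-unit is C at 33/4, and filling with it alone uses memory 10×4=40. No mix of the others beats 10×33 = 330.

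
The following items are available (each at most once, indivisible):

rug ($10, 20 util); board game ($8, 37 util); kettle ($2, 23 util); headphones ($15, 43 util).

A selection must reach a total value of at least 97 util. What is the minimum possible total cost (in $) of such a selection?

25

Subsets with value ≥ 97, sorted by total cost:
- board game+kettle+headphones: cost 25, value 103
- rug+board game+headphones: cost 33, value 100
Minimum cost: 25 $.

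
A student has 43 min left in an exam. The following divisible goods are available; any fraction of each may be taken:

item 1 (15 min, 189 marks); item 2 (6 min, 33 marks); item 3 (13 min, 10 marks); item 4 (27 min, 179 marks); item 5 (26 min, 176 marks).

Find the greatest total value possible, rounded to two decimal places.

Take in order of value per unit:
- item 1 (189/15 per unit): all 15 → value 189, running total 189.00
- item 5 (176/26 per unit): all 26 → value 176, running total 365.00
- item 4 (179/27 per unit): 2 of 27 → value 2×179/27 = 13.2593, running total 378.26
Total 378.26.

378.26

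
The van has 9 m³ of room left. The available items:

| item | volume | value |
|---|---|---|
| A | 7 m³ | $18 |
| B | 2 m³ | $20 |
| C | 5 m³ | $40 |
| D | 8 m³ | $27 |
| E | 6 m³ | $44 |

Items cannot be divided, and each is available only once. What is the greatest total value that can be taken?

Check high-value combinations within 9 m³:
- B+E: volume 2+6=8, value 20+44=64
- B+C: volume 2+5=7, value 20+40=60
- E: volume 6, value 44
Best: $64.

$64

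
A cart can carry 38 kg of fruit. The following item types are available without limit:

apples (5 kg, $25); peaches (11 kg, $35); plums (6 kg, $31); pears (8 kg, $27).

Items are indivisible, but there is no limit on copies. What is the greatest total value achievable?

$193

Best value-per-unit is plums at 31/6; filling with it alone gives 6×31 = 186.
Optimal mix: 4×apples + 3×plums → weight 38, value 193.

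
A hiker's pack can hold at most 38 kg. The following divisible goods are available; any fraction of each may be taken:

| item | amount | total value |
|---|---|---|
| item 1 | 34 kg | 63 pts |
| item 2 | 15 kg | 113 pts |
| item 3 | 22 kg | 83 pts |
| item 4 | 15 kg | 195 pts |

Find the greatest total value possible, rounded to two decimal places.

338.18

Take in order of value per unit:
- item 4 (195/15 per unit): all 15 → value 195, running total 195.00
- item 2 (113/15 per unit): all 15 → value 113, running total 308.00
- item 3 (83/22 per unit): 8 of 22 → value 8×83/22 = 30.1818, running total 338.18
Total 338.18.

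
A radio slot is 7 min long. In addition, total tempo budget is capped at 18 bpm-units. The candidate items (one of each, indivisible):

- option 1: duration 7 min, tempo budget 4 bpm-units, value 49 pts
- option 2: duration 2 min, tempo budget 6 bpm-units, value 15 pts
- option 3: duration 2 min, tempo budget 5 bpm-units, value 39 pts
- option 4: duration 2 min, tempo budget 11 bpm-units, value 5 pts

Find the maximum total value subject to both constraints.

54 pts

Feasible sets respecting both limits:
- option 2+option 3: duration 4, tempo budget 11, value 54
- option 1: duration 7, tempo budget 4, value 49
- option 3+option 4: duration 4, tempo budget 16, value 44
Best: 54 pts.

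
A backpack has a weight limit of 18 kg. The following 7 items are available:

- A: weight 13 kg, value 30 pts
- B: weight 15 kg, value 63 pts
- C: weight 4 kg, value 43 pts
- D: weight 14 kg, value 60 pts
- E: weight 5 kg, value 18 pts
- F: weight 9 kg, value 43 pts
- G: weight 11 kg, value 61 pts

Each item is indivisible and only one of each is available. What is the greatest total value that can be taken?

This is a 0/1 knapsack; check combinations near the capacity.
- C+G: weight 4+11=15, value 43+61=104
- C+E+F: weight 4+5+9=18, value 43+18+43=104
- C+D: weight 4+14=18, value 43+60=103
- C+F: weight 4+9=13, value 43+43=86
Best: 104 pts.

104 pts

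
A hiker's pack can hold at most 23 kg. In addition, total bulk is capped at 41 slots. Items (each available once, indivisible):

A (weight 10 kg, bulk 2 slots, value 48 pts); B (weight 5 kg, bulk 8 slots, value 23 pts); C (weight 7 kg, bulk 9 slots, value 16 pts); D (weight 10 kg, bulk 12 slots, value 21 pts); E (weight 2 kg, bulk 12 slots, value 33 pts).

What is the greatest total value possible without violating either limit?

104 pts

Feasible sets respecting both limits:
- A+B+E: weight 17, bulk 22, value 104
- A+D+E: weight 22, bulk 26, value 102
- A+C+E: weight 19, bulk 23, value 97
Best: 104 pts.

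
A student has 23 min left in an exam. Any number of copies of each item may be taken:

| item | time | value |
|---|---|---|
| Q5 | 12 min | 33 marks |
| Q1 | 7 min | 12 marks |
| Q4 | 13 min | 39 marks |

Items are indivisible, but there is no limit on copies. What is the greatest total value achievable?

51 marks

Best value-per-unit is Q4 at 39/13; filling with it alone gives 1×39 = 39.
Optimal mix: 1×Q1 + 1×Q4 → time 20, value 51.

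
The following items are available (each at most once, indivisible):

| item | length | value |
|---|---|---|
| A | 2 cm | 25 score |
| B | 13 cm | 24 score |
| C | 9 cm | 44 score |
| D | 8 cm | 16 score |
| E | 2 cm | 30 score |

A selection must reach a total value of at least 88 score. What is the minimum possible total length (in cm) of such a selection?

Subsets with value ≥ 88, sorted by total length:
- A+C+E: length 13, value 99
- C+D+E: length 19, value 90
- A+C+D+E: length 21, value 115
- B+C+E: length 24, value 98
Minimum length: 13 cm.

13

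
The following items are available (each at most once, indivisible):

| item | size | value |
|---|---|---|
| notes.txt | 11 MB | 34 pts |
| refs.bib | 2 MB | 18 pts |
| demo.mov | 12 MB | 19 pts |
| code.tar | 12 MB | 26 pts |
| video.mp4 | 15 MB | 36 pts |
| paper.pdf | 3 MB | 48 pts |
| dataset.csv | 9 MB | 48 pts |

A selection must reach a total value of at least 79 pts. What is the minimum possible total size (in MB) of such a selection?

12

Subsets with value ≥ 79, sorted by total size:
- paper.pdf+dataset.csv: size 12, value 96
- refs.bib+paper.pdf+dataset.csv: size 14, value 114
- notes.txt+paper.pdf: size 14, value 82
Minimum size: 12 MB.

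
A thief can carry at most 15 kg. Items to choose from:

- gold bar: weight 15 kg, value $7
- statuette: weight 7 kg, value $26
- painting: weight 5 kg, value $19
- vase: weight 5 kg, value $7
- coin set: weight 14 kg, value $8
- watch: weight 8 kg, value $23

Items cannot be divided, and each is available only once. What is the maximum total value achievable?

$49

Check high-value combinations within 15 kg:
- statuette+watch: weight 7+8=15, value 26+23=49
- statuette+painting: weight 7+5=12, value 26+19=45
- painting+watch: weight 5+8=13, value 19+23=42
- statuette+vase: weight 7+5=12, value 26+7=33
Best: $49.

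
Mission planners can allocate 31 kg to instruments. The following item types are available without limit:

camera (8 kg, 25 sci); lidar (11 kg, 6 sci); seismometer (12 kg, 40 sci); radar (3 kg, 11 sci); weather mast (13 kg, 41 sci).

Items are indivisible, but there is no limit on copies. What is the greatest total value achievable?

110 sci

Best value-per-unit is radar at 11/3, and filling with it alone uses mass 10×3=30. No mix of the others beats 10×11 = 110.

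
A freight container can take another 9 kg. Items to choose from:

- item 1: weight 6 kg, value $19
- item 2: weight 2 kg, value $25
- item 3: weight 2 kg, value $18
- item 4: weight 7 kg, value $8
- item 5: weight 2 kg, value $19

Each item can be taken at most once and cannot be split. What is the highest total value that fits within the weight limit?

Check high-value combinations within 9 kg:
- item 2+item 3+item 5: weight 2+2+2=6, value 25+18+19=62
- item 2+item 5: weight 2+2=4, value 25+19=44
- item 1+item 2: weight 6+2=8, value 19+25=44
- item 2+item 3: weight 2+2=4, value 25+18=43
- item 1+item 5: weight 6+2=8, value 19+19=38
Best: $62.

$62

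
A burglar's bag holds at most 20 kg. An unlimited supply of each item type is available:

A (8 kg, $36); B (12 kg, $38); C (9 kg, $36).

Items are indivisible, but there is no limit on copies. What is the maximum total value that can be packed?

$74

Best value-per-unit is A at 36/8; filling with it alone gives 2×36 = 72.
Optimal mix: 1×A + 1×B → weight 20, value 74.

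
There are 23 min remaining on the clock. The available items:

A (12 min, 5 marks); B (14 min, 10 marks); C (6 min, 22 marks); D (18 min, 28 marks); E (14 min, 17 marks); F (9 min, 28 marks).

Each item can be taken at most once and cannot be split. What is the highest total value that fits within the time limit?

50 marks

Check high-value combinations within 23 min:
- C+F: time 6+9=15, value 22+28=50
- E+F: time 14+9=23, value 17+28=45
- C+E: time 6+14=20, value 22+17=39
- B+F: time 14+9=23, value 10+28=38
Best: 50 marks.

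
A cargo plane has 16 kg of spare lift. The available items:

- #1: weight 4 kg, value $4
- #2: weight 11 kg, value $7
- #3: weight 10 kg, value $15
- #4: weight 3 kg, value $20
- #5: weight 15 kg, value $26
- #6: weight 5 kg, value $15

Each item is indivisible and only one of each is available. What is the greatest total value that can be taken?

$39

Check high-value combinations within 16 kg:
- #1+#4+#6: weight 4+3+5=12, value 4+20+15=39
- #4+#6: weight 3+5=8, value 20+15=35
- #3+#4: weight 10+3=13, value 15+20=35
Best: $39.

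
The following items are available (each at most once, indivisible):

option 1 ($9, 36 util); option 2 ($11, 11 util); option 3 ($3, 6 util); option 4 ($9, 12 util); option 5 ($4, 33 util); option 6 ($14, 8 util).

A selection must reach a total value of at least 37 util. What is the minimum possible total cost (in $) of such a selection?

7

Subsets with value ≥ 37, sorted by total cost:
- option 3+option 5: cost 7, value 39
- option 1+option 3: cost 12, value 42
- option 1+option 5: cost 13, value 69
Minimum cost: 7 $.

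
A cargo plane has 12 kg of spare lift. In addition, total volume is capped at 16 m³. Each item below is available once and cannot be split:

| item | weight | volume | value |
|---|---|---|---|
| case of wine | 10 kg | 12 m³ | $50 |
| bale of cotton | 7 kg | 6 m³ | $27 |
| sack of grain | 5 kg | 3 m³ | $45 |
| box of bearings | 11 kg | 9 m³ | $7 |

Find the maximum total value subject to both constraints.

Feasible sets respecting both limits:
- bale of cotton+sack of grain: weight 12, volume 9, value 72
- case of wine: weight 10, volume 12, value 50
- sack of grain: weight 5, volume 3, value 45
- bale of cotton: weight 7, volume 6, value 27
Best: $72.

$72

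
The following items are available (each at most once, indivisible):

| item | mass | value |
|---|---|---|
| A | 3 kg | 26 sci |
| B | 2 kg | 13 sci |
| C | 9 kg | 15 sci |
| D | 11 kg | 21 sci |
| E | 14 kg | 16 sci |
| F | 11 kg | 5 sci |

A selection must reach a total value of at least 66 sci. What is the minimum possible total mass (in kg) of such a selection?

Subsets with value ≥ 66, sorted by total mass:
- A+B+C+D: mass 25, value 75
- A+B+C+E: mass 28, value 70
- A+B+D+E: mass 30, value 76
- A+C+D+F: mass 34, value 67
Minimum mass: 25 kg.

25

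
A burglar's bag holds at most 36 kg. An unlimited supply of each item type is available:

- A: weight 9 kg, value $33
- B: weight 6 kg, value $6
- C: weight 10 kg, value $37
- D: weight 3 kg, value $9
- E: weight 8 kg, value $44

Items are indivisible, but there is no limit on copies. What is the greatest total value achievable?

Best value-per-unit is E at 44/8; filling with it alone gives 4×44 = 176.
Optimal mix: 1×D + 4×E → weight 35, value 185.

$185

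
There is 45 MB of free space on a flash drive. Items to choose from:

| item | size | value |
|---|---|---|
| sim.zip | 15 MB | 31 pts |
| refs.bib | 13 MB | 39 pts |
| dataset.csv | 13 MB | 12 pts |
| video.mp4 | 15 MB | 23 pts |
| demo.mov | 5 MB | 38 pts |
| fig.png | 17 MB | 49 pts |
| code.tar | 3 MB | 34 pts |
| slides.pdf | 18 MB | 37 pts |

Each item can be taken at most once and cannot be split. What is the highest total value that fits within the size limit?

160 pts

This is a 0/1 knapsack; check combinations near the capacity.
- refs.bib+demo.mov+fig.png+code.tar: size 13+5+17+3=38, value 39+38+49+34=160
- demo.mov+fig.png+code.tar+slides.pdf: size 5+17+3+18=43, value 38+49+34+37=158
- sim.zip+demo.mov+fig.png+code.tar: size 15+5+17+3=40, value 31+38+49+34=152
- refs.bib+demo.mov+code.tar+slides.pdf: size 13+5+3+18=39, value 39+38+34+37=148
Best: 160 pts.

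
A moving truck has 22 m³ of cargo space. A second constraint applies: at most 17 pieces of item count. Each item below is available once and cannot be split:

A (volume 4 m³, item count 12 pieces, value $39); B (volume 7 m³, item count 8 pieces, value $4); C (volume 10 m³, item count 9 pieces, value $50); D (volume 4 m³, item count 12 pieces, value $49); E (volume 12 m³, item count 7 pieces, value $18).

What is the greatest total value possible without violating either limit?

Feasible sets respecting both limits:
- C+E: volume 22, item count 16, value 68
- B+C: volume 17, item count 17, value 54
- C: volume 10, item count 9, value 50
- D: volume 4, item count 12, value 49
Best: $68.

$68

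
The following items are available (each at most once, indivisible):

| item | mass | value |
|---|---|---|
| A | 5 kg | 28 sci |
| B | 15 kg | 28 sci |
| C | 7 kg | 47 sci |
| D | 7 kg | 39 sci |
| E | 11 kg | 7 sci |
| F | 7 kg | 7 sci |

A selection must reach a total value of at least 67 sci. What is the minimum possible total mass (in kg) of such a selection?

12

Subsets with value ≥ 67, sorted by total mass:
- A+C: mass 12, value 75
- A+D: mass 12, value 67
- C+D: mass 14, value 86
Minimum mass: 12 kg.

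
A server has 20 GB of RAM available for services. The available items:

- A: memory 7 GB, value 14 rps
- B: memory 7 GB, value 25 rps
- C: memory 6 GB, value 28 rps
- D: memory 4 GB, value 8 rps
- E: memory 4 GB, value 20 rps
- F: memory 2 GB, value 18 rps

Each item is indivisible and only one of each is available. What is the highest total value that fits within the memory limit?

This is a 0/1 knapsack; check combinations near the capacity.
- B+C+E+F: memory 7+6+4+2=19, value 25+28+20+18=91
- A+C+E+F: memory 7+6+4+2=19, value 14+28+20+18=80
- B+C+D+F: memory 7+6+4+2=19, value 25+28+8+18=79
- A+B+E+F: memory 7+7+4+2=20, value 14+25+20+18=77
- C+D+E+F: memory 6+4+4+2=16, value 28+8+20+18=74
Best: 91 rps.

91 rps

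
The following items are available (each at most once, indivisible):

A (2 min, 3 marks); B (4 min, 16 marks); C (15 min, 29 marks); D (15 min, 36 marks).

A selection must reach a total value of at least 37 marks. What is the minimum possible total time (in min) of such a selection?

Subsets with value ≥ 37, sorted by total time:
- A+D: time 17, value 39
- B+D: time 19, value 52
- B+C: time 19, value 45
- A+B+D: time 21, value 55
Minimum time: 17 min.

17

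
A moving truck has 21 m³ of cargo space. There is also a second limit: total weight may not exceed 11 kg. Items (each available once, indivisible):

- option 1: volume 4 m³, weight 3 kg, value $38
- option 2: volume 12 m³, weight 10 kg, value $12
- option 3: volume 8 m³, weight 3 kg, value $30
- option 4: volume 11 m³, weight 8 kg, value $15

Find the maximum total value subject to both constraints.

Feasible sets respecting both limits:
- option 1+option 3: volume 12, weight 6, value 68
- option 1+option 4: volume 15, weight 11, value 53
- option 3+option 4: volume 19, weight 11, value 45
Best: $68.

$68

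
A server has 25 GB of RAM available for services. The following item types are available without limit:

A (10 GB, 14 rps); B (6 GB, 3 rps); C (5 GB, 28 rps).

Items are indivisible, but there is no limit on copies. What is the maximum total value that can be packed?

140 rps

Best value-per-unit is C at 28/5, and filling with it alone uses memory 5×5=25. No mix of the others beats 5×28 = 140.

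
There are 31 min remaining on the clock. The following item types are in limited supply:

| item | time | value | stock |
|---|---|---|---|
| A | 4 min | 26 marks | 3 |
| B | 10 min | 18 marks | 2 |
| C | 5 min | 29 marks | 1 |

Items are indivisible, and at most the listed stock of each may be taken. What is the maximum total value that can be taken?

Top feasible selections:
- 3×A + 1×B + 1×C: time 27, value 125
- 3×A + 1×C: time 17, value 107
- 2×A + 1×B + 1×C: time 23, value 99
- 3×A + 1×B: time 22, value 96
Best: 125 marks.

125 marks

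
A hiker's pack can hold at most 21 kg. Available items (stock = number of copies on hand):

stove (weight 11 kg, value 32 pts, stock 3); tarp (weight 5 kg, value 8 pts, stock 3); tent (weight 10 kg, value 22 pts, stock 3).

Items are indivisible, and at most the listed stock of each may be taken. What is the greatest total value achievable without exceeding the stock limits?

Top feasible selections:
- 1×stove + 1×tent: weight 21, value 54
- 1×stove + 2×tarp: weight 21, value 48
Best: 54 pts.

54 pts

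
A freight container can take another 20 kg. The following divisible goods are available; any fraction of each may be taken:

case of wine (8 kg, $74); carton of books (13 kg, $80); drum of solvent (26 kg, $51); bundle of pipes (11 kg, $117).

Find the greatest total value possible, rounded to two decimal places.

197.15

Take in order of value per unit:
- bundle of pipes (117/11 per unit): all 11 → value 117, running total 117.00
- case of wine (74/8 per unit): all 8 → value 74, running total 191.00
- carton of books (80/13 per unit): 1 of 13 → value 1×80/13 = 6.1538, running total 197.15
Total 197.15.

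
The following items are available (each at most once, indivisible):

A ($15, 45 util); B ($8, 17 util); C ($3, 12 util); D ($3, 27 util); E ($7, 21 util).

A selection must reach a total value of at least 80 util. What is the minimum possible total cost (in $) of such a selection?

21

Subsets with value ≥ 80, sorted by total cost:
- A+C+D: cost 21, value 84
- A+D+E: cost 25, value 93
- A+B+D: cost 26, value 89
Minimum cost: 21 $.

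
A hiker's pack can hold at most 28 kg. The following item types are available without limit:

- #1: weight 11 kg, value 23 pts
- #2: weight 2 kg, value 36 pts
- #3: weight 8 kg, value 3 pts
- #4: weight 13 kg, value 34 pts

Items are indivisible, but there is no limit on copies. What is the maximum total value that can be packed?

Best value-per-unit is #2 at 36/2, and filling with it alone uses weight 14×2=28. No mix of the others beats 14×36 = 504.

504 pts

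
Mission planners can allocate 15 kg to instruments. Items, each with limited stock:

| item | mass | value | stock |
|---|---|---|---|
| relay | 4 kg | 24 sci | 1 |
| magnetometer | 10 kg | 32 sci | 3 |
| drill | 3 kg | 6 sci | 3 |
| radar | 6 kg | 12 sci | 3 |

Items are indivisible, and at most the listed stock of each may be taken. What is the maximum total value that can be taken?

56 sci

Top feasible selections:
- 1×relay + 1×magnetometer: mass 14, value 56
- 1×relay + 1×drill + 1×radar: mass 13, value 42
Best: 56 sci.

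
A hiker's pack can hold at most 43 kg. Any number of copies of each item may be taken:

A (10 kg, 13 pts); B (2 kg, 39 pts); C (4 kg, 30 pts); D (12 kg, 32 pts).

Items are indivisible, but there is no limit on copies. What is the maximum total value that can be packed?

819 pts

Best value-per-unit is B at 39/2, and filling with it alone uses weight 21×2=42. No mix of the others beats 21×39 = 819.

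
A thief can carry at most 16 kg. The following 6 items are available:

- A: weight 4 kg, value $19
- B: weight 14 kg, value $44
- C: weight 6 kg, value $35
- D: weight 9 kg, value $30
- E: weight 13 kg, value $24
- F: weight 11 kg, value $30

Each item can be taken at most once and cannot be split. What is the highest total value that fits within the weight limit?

This is a 0/1 knapsack; check combinations near the capacity.
- C+D: weight 6+9=15, value 35+30=65
- A+C: weight 4+6=10, value 19+35=54
- A+D: weight 4+9=13, value 19+30=49
Best: $65.

$65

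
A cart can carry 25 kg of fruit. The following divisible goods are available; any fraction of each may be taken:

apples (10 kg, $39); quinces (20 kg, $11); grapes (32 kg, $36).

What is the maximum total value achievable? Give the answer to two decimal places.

55.88

Take in order of value per unit:
- apples (39/10 per unit): all 10 → value 39, running total 39.00
- grapes (36/32 per unit): 15 of 32 → value 15×36/32 = 16.8750, running total 55.88
Total 55.88.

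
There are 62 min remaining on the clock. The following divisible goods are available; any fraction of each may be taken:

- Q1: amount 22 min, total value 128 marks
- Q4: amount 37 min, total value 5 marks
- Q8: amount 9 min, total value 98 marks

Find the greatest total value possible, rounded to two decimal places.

230.19

Take in order of value per unit:
- Q8 (98/9 per unit): all 9 → value 98, running total 98.00
- Q1 (128/22 per unit): all 22 → value 128, running total 226.00
- Q4 (5/37 per unit): 31 of 37 → value 31×5/37 = 4.1892, running total 230.19
Total 230.19.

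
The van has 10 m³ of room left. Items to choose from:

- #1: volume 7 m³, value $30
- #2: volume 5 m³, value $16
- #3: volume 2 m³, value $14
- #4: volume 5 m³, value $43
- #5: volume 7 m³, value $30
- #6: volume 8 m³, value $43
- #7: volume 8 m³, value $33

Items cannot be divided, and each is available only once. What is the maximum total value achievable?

Check high-value combinations within 10 m³:
- #2+#4: volume 5+5=10, value 16+43=59
- #3+#4: volume 2+5=7, value 14+43=57
- #3+#6: volume 2+8=10, value 14+43=57
Best: $59.

$59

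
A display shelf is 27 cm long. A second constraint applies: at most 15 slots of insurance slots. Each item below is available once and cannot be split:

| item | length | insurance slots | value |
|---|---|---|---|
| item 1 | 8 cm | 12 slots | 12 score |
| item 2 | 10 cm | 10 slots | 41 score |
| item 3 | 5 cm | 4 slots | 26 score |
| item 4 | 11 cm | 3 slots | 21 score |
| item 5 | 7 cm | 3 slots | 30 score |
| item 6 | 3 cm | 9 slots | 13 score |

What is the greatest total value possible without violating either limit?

77 score

Feasible sets respecting both limits:
- item 3+item 4+item 5: length 23, insurance slots 10, value 77
- item 2+item 5: length 17, insurance slots 13, value 71
- item 2+item 3: length 15, insurance slots 14, value 67
Best: 77 score.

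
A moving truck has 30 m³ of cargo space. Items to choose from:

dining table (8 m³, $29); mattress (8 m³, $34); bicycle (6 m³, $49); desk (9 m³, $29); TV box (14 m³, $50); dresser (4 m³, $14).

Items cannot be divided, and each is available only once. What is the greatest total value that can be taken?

Check high-value combinations within 30 m³:
- mattress+bicycle+TV box: volume 8+6+14=28, value 34+49+50=133
- dining table+bicycle+TV box: volume 8+6+14=28, value 29+49+50=128
- bicycle+desk+TV box: volume 6+9+14=29, value 49+29+50=128
Best: $133.

$133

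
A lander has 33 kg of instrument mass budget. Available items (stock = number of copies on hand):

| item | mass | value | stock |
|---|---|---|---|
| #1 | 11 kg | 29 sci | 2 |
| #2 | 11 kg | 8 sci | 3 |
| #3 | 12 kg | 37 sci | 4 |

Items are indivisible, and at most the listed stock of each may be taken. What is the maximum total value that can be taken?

74 sci

Top feasible selections:
- 2×#3: mass 24, value 74
- 1×#1 + 1×#3: mass 23, value 66
- 2×#1 + 1×#2: mass 33, value 66
Best: 74 sci.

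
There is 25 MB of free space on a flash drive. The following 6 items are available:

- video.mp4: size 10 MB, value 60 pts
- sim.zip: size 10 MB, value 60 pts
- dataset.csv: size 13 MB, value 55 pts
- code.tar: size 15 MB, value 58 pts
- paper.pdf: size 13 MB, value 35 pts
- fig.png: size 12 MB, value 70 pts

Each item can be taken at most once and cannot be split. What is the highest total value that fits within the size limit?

Check high-value combinations within 25 MB:
- video.mp4+fig.png: size 10+12=22, value 60+70=130
- sim.zip+fig.png: size 10+12=22, value 60+70=130
- dataset.csv+fig.png: size 13+12=25, value 55+70=125
- video.mp4+sim.zip: size 10+10=20, value 60+60=120
- video.mp4+code.tar: size 10+15=25, value 60+58=118
Best: 130 pts.

130 pts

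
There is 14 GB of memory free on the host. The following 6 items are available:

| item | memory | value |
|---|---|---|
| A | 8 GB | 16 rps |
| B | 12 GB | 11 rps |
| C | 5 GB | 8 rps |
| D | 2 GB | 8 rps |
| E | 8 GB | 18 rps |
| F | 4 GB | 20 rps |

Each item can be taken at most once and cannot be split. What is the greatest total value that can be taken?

46 rps

This is a 0/1 knapsack; check combinations near the capacity.
- D+E+F: memory 2+8+4=14, value 8+18+20=46
- A+D+F: memory 8+2+4=14, value 16+8+20=44
- E+F: memory 8+4=12, value 18+20=38
Best: 46 rps.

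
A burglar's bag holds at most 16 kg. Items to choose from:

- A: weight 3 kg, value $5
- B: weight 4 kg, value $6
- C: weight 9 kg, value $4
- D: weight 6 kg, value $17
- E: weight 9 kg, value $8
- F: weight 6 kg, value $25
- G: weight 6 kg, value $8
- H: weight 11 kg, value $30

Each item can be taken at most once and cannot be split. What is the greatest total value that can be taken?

Check high-value combinations within 16 kg:
- B+D+F: weight 4+6+6=16, value 6+17+25=48
- A+D+F: weight 3+6+6=15, value 5+17+25=47
- D+F: weight 6+6=12, value 17+25=42
- B+F+G: weight 4+6+6=16, value 6+25+8=39
- A+F+G: weight 3+6+6=15, value 5+25+8=38
Best: $48.

$48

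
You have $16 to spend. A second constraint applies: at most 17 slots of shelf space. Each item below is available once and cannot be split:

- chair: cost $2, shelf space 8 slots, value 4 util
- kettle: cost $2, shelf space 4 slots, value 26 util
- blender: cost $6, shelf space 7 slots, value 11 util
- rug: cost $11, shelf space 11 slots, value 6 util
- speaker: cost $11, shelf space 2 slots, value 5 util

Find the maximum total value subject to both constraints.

37 util

Feasible sets respecting both limits:
- kettle+blender: cost 8, shelf space 11, value 37
- chair+kettle+speaker: cost 15, shelf space 14, value 35
- kettle+rug: cost 13, shelf space 15, value 32
- kettle+speaker: cost 13, shelf space 6, value 31
Best: 37 util.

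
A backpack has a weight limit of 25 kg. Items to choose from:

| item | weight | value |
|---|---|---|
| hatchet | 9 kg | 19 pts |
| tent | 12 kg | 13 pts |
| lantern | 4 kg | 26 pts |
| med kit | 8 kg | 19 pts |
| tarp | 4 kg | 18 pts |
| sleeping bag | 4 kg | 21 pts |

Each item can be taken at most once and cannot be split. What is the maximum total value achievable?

85 pts

This is a 0/1 knapsack; check combinations near the capacity.
- hatchet+lantern+med kit+sleeping bag: weight 9+4+8+4=25, value 19+26+19+21=85
- lantern+med kit+tarp+sleeping bag: weight 4+8+4+4=20, value 26+19+18+21=84
- hatchet+lantern+tarp+sleeping bag: weight 9+4+4+4=21, value 19+26+18+21=84
- hatchet+lantern+med kit+tarp: weight 9+4+8+4=25, value 19+26+19+18=82
Best: 85 pts.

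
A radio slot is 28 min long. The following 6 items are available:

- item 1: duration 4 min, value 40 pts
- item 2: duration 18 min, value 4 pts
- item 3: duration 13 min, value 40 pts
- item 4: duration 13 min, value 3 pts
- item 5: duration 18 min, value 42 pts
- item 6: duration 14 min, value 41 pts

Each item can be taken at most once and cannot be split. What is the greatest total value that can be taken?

82 pts

Check high-value combinations within 28 min:
- item 1+item 5: duration 4+18=22, value 40+42=82
- item 1+item 6: duration 4+14=18, value 40+41=81
- item 3+item 6: duration 13+14=27, value 40+41=81
- item 1+item 3: duration 4+13=17, value 40+40=80
- item 1+item 2: duration 4+18=22, value 40+4=44
Best: 82 pts.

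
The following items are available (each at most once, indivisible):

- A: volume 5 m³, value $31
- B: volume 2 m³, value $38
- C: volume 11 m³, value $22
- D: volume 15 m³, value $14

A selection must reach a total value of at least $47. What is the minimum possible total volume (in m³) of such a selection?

Subsets with value ≥ 47, sorted by total volume:
- A+B: volume 7, value 69
- B+C: volume 13, value 60
- A+C: volume 16, value 53
Minimum volume: 7 m³.

7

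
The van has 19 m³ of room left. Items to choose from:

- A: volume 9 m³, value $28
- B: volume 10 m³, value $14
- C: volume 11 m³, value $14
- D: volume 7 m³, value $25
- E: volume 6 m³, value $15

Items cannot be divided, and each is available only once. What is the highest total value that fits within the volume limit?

This is a 0/1 knapsack; check combinations near the capacity.
- A+D: volume 9+7=16, value 28+25=53
- A+E: volume 9+6=15, value 28+15=43
- A+B: volume 9+10=19, value 28+14=42
- D+E: volume 7+6=13, value 25+15=40
Best: $53.

$53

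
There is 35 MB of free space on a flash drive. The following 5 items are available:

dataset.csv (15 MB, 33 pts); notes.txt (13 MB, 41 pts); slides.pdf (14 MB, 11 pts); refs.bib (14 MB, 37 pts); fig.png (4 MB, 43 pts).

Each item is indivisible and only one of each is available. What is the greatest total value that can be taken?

Check high-value combinations within 35 MB:
- notes.txt+refs.bib+fig.png: size 13+14+4=31, value 41+37+43=121
- dataset.csv+notes.txt+fig.png: size 15+13+4=32, value 33+41+43=117
- dataset.csv+refs.bib+fig.png: size 15+14+4=33, value 33+37+43=113
Best: 121 pts.

121 pts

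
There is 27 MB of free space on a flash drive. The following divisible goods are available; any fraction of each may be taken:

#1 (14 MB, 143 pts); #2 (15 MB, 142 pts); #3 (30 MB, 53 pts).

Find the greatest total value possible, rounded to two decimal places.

266.07

Take in order of value per unit:
- #1 (143/14 per unit): all 14 → value 143, running total 143.00
- #2 (142/15 per unit): 13 of 15 → value 13×142/15 = 123.0667, running total 266.07
Total 266.07.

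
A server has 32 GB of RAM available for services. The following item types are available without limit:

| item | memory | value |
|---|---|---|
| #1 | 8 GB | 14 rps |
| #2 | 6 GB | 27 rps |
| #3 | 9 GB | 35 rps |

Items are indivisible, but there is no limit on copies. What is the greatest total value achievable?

Best value-per-unit is #2 at 27/6, and filling with it alone uses memory 5×6=30. No mix of the others beats 5×27 = 135.

135 rps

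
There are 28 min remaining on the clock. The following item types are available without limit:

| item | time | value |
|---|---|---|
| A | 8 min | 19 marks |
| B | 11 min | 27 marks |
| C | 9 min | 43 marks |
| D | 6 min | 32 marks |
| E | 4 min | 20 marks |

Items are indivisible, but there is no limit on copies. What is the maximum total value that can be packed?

148 marks

Best value-per-unit is D at 32/6; filling with it alone gives 4×32 = 128.
Optimal mix: 4×D + 1×E → time 28, value 148.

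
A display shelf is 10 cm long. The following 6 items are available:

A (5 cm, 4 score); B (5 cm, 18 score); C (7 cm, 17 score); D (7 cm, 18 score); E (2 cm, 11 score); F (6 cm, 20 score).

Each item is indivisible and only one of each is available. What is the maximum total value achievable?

Check high-value combinations within 10 cm:
- E+F: length 2+6=8, value 11+20=31
- B+E: length 5+2=7, value 18+11=29
- D+E: length 7+2=9, value 18+11=29
- C+E: length 7+2=9, value 17+11=28
Best: 31 score.

31 score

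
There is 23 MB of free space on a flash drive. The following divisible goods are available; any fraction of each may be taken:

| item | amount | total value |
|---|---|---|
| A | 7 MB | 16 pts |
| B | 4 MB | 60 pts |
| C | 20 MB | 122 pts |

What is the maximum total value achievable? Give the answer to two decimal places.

175.90

Take in order of value per unit:
- B (60/4 per unit): all 4 → value 60, running total 60.00
- C (122/20 per unit): 19 of 20 → value 19×122/20 = 115.9000, running total 175.90
Total 175.90.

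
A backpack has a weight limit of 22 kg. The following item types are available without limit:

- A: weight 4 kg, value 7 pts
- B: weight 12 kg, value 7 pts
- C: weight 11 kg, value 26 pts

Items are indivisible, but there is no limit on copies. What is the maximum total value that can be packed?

52 pts

Best value-per-unit is C at 26/11, and filling with it alone uses weight 2×11=22. No mix of the others beats 2×26 = 52.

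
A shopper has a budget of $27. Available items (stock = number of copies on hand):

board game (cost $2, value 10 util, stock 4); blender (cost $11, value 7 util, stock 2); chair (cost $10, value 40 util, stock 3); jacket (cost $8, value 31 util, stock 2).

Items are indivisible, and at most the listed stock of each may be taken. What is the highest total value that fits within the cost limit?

111 util

Best selections within cost 27 and stock limits:
- 4×board game + 1×chair + 1×jacket: cost 26, value 111
- 3×board game + 2×chair: cost 26, value 110
Best: 111 util.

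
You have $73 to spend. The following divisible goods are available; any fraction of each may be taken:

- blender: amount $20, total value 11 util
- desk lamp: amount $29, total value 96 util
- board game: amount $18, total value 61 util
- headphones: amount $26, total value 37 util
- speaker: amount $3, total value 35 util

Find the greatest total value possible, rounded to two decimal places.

Take in order of value per unit:
- speaker (35/3 per unit): all 3 → value 35, running total 35.00
- board game (61/18 per unit): all 18 → value 61, running total 96.00
- desk lamp (96/29 per unit): all 29 → value 96, running total 192.00
- headphones (37/26 per unit): 23 of 26 → value 23×37/26 = 32.7308, running total 224.73
Total 224.73.

224.73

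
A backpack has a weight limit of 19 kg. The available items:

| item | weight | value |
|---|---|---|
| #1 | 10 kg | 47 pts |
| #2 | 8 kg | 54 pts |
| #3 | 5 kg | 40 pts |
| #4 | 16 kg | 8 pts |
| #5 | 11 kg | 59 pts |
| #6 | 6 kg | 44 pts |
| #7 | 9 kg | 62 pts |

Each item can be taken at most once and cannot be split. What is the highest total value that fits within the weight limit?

138 pts

This is a 0/1 knapsack; check combinations near the capacity.
- #2+#3+#6: weight 8+5+6=19, value 54+40+44=138
- #2+#7: weight 8+9=17, value 54+62=116
- #2+#5: weight 8+11=19, value 54+59=113
Best: 138 pts.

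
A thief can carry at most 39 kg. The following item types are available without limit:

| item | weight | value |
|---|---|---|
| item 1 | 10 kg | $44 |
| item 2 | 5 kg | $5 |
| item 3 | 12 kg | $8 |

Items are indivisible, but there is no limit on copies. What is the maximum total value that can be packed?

$137

Best value-per-unit is item 1 at 44/10; filling with it alone gives 3×44 = 132.
Optimal mix: 3×item 1 + 1×item 2 → weight 35, value 137.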